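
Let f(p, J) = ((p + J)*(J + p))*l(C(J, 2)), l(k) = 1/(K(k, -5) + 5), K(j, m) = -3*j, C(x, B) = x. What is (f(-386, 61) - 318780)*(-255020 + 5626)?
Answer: 7088833040105/89 ≈ 7.9650e+10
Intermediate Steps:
l(k) = 1/(5 - 3*k) (l(k) = 1/(-3*k + 5) = 1/(5 - 3*k))
f(p, J) = -(J + p)²/(-5 + 3*J) (f(p, J) = ((p + J)*(J + p))*(-1/(-5 + 3*J)) = ((J + p)*(J + p))*(-1/(-5 + 3*J)) = (J + p)²*(-1/(-5 + 3*J)) = -(J + p)²/(-5 + 3*J))
(f(-386, 61) - 318780)*(-255020 + 5626) = (-(61 - 386)²/(-5 + 3*61) - 318780)*(-255020 + 5626) = (-1*(-325)²/(-5 + 183) - 318780)*(-249394) = (-1*105625/178 - 318780)*(-249394) = (-1*1/178*105625 - 318780)*(-249394) = (-105625/178 - 318780)*(-249394) = -56848465/178*(-249394) = 7088833040105/89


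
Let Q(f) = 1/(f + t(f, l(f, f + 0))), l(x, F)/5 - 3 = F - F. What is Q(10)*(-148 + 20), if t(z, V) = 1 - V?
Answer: 32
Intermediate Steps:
l(x, F) = 15 (l(x, F) = 15 + 5*(F - F) = 15 + 5*0 = 15 + 0 = 15)
Q(f) = 1/(-14 + f) (Q(f) = 1/(f + (1 - 1*15)) = 1/(f + (1 - 15)) = 1/(f - 14) = 1/(-14 + f))
Q(10)*(-148 + 20) = (-148 + 20)/(-14 + 10) = -128/(-4) = -¼*(-128) = 32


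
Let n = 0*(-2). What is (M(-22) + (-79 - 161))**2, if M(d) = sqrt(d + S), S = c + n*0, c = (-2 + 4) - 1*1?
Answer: (240 - I*sqrt(21))**2 ≈ 57579.0 - 2199.6*I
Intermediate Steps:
c = 1 (c = 2 - 1 = 1)
n = 0
S = 1 (S = 1 + 0*0 = 1 + 0 = 1)
M(d) = sqrt(1 + d) (M(d) = sqrt(d + 1) = sqrt(1 + d))
(M(-22) + (-79 - 161))**2 = (sqrt(1 - 22) + (-79 - 161))**2 = (sqrt(-21) - 240)**2 = (I*sqrt(21) - 240)**2 = (-240 + I*sqrt(21))**2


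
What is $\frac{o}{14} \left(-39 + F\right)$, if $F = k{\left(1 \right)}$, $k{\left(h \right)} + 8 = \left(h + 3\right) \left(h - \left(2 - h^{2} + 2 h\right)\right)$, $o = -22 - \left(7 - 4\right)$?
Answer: $\frac{1375}{14} \approx 98.214$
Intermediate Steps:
$o = -25$ ($o = -22 - \left(7 - 4\right) = -22 - 3 = -25$)
$k{\left(h \right)} = -8 + \left(3 + h\right) \left(-2 + h^{2} - h\right)$ ($k{\left(h \right)} = -8 + \left(h + 3\right) \left(h - \left(2 - h^{2} + 2 h\right)\right) = -8 + \left(3 + h\right) \left(h - \left(2 - h^{2} + 2 h\right)\right) = -8 + \left(3 + h\right) \left(-2 + h^{2} - h\right)$)
$F = -16$ ($F = -14 + 1^{3} - 5 + 2 \cdot 1^{2} = -14 + 1 - 5 + 2 \cdot 1 = -14 + 1 - 5 + 2 = -16$)
$\frac{o}{14} \left(-39 + F\right) = - \frac{25}{14} \left(-39 - 16\right) = \left(-25\right) \frac{1}{14} \left(-55\right) = \left(- \frac{25}{14}\right) \left(-55\right) = \frac{1375}{14}$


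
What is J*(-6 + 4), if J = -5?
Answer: 10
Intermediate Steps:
J*(-6 + 4) = -5*(-6 + 4) = -5*(-2) = 10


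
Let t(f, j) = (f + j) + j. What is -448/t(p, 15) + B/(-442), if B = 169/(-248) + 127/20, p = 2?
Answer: -7680149/548080 ≈ -14.013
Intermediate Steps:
t(f, j) = f + 2*j
B = 7029/1240 (B = 169*(-1/248) + 127*(1/20) = -169/248 + 127/20 = 7029/1240 ≈ 5.6685)
-448/t(p, 15) + B/(-442) = -448/(2 + 2*15) + (7029/1240)/(-442) = -448/(2 + 30) + (7029/1240)*(-1/442) = -448/32 - 7029/548080 = -448*1/32 - 7029/548080 = -14 - 7029/548080 = -7680149/548080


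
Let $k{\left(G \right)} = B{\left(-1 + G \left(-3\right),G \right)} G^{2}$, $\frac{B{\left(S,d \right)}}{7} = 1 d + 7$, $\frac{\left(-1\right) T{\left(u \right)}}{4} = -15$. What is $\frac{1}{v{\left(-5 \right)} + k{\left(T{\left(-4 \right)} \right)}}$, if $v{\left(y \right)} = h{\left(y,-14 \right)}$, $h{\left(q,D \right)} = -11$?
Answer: $\frac{1}{1688389} \approx 5.9228 \cdot 10^{-7}$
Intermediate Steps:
$T{\left(u \right)} = 60$ ($T{\left(u \right)} = \left(-4\right) \left(-15\right) = 60$)
$v{\left(y \right)} = -11$
$B{\left(S,d \right)} = 49 + 7 d$ ($B{\left(S,d \right)} = 7 \left(1 d + 7\right) = 7 \left(d + 7\right) = 7 \left(7 + d\right) = 49 + 7 d$)
$k{\left(G \right)} = G^{2} \left(49 + 7 G\right)$ ($k{\left(G \right)} = \left(49 + 7 G\right) G^{2} = G^{2} \left(49 + 7 G\right)$)
$\frac{1}{v{\left(-5 \right)} + k{\left(T{\left(-4 \right)} \right)}} = \frac{1}{-11 + 7 \cdot 60^{2} \left(7 + 60\right)} = \frac{1}{-11 + 7 \cdot 3600 \cdot 67} = \frac{1}{-11 + 1688400} = \frac{1}{1688389}$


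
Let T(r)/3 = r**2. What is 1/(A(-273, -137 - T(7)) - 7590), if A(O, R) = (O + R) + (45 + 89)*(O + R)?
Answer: -1/82785 ≈ -1.2079e-5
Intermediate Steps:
T(r) = 3*r**2
A(O, R) = 135*O + 135*R (A(O, R) = (O + R) + 134*(O + R) = (O + R) + (134*O + 134*R) = 135*O + 135*R)
1/(A(-273, -137 - T(7)) - 7590) = 1/((135*(-273) + 135*(-137 - 3*7**2)) - 7590) = 1/((-36855 + 135*(-137 - 3*49)) - 7590) = 1/((-36855 + 135*(-137 - 1*147)) - 7590) = 1/((-36855 + 135*(-137 - 147)) - 7590) = 1/((-36855 + 135*(-284)) - 7590) = 1/((-36855 - 38340) - 7590) = 1/(-75195 - 7590) = 1/(-82785) = -1/82785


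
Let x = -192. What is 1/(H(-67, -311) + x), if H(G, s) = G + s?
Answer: -1/570 ≈ -0.0017544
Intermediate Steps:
1/(H(-67, -311) + x) = 1/((-67 - 311) - 192) = 1/(-378 - 192) = 1/(-570) = -1/570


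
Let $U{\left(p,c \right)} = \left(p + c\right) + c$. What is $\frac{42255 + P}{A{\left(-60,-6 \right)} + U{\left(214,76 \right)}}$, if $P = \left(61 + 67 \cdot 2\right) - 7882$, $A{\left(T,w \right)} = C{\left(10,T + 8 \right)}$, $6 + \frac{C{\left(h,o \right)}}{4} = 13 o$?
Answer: $- \frac{17284}{1181} \approx -14.635$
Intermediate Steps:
$U{\left(p,c \right)} = p + 2 c$ ($U{\left(p,c \right)} = \left(c + p\right) + c = p + 2 c$)
$C{\left(h,o \right)} = -24 + 52 o$ ($C{\left(h,o \right)} = -24 + 4 \cdot 13 o = -24 + 52 o$)
$A{\left(T,w \right)} = 392 + 52 T$ ($A{\left(T,w \right)} = -24 + 52 \left(T + 8\right) = -24 + 52 \left(8 + T\right) = -24 + \left(416 + 52 T\right) = 392 + 52 T$)
$P = -7687$ ($P = \left(61 + 134\right) - 7882 = 195 - 7882 = -7687$)
$\frac{42255 + P}{A{\left(-60,-6 \right)} + U{\left(214,76 \right)}} = \frac{42255 - 7687}{\left(392 + 52 \left(-60\right)\right) + \left(214 + 2 \cdot 76\right)} = \frac{34568}{\left(392 - 3120\right) + \left(214 + 152\right)} = \frac{34568}{-2728 + 366} = \frac{34568}{-2362} = 34568 \left(- \frac{1}{2362}\right) = - \frac{17284}{1181}$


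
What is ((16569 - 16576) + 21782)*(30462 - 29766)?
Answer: 15155400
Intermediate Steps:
((16569 - 16576) + 21782)*(30462 - 29766) = (-7 + 21782)*696 = 21775*696 = 15155400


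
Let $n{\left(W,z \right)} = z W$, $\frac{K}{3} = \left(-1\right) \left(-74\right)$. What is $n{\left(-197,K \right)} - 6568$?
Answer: $-50302$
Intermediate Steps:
$K = 222$ ($K = 3 \left(\left(-1\right) \left(-74\right)\right) = 3 \cdot 74 = 222$)
$n{\left(W,z \right)} = W z$
$n{\left(-197,K \right)} - 6568 = \left(-197\right) 222 - 6568 = -43734 - 6568 = -50302$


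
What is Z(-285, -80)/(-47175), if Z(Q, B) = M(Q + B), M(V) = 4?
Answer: -4/47175 ≈ -8.4791e-5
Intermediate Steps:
Z(Q, B) = 4
Z(-285, -80)/(-47175) = 4/(-47175) = 4*(-1/47175) = -4/47175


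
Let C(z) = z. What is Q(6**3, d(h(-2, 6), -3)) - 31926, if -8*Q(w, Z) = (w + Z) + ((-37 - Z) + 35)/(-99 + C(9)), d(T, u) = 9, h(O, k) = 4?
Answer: -23006981/720 ≈ -31954.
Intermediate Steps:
Q(w, Z) = -1/360 - 91*Z/720 - w/8 (Q(w, Z) = -((w + Z) + ((-37 - Z) + 35)/(-99 + 9))/8 = -((Z + w) + (-2 - Z)/(-90))/8 = -((Z + w) + (-2 - Z)*(-1/90))/8 = -((Z + w) + (1/45 + Z/90))/8 = -(1/45 + w + 91*Z/90)/8 = -1/360 - 91*Z/720 - w/8)
Q(6**3, d(h(-2, 6), -3)) - 31926 = (-1/360 - 91/720*9 - 1/8*6**3) - 31926 = (-1/360 - 91/80 - 1/8*216) - 31926 = (-1/360 - 91/80 - 27) - 31926 = -20261/720 - 31926 = -23006981/720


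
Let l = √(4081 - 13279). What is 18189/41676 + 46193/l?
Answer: 6063/13892 - 6599*I*√1022/438 ≈ 0.43644 - 481.65*I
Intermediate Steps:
l = 3*I*√1022 (l = √(-9198) = 3*I*√1022 ≈ 95.906*I)
18189/41676 + 46193/l = 18189/41676 + 46193/((3*I*√1022)) = 18189*(1/41676) + 46193*(-I*√1022/3066) = 6063/13892 - 6599*I*√1022/438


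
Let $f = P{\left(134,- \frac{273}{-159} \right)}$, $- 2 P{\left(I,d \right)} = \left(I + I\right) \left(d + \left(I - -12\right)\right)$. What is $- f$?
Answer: $\frac{1049086}{53} \approx 19794.0$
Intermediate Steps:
$P{\left(I,d \right)} = - I \left(12 + I + d\right)$ ($P{\left(I,d \right)} = - \frac{\left(I + I\right) \left(d + \left(I - -12\right)\right)}{2} = - \frac{2 I \left(d + \left(I + 12\right)\right)}{2} = - \frac{2 I \left(d + \left(12 + I\right)\right)}{2} = - \frac{2 I \left(12 + I + d\right)}{2} = - I \left(12 + I + d\right)$)
$f = - \frac{1049086}{53}$ ($f = \left(-1\right) 134 \left(12 + 134 - \frac{273}{-159}\right) = \left(-1\right) 134 \left(12 + 134 - - \frac{91}{53}\right) = \left(-1\right) 134 \left(12 + 134 + \frac{91}{53}\right) = \left(-1\right) 134 \cdot \frac{7829}{53} = - \frac{1049086}{53} \approx -19794.0$)
$- f = \left(-1\right) \left(- \frac{1049086}{53}\right) = \frac{1049086}{53}$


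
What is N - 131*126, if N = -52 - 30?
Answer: -16588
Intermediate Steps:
N = -82
N - 131*126 = -82 - 131*126 = -82 - 16506 = -16588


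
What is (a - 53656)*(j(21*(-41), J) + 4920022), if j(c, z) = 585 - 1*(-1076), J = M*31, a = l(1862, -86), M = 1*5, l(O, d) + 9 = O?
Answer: -254957944449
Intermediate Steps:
l(O, d) = -9 + O
M = 5
a = 1853 (a = -9 + 1862 = 1853)
J = 155 (J = 5*31 = 155)
j(c, z) = 1661 (j(c, z) = 585 + 1076 = 1661)
(a - 53656)*(j(21*(-41), J) + 4920022) = (1853 - 53656)*(1661 + 4920022) = -51803*4921683 = -254957944449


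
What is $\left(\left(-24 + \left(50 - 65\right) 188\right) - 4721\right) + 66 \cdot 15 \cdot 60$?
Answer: $51835$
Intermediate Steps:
$\left(\left(-24 + \left(50 - 65\right) 188\right) - 4721\right) + 66 \cdot 15 \cdot 60 = \left(\left(-24 + \left(50 - 65\right) 188\right) - 4721\right) + 990 \cdot 60 = \left(\left(-24 - 2820\right) - 4721\right) + 59400 = \left(-2844 - 4721\right) + 59400 = -7565 + 59400 = 51835$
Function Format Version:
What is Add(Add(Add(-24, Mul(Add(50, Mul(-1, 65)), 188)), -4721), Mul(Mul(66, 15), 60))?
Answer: 51835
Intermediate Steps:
Add(Add(Add(-24, Mul(Add(50, Mul(-1, 65)), 188)), -4721), Mul(Mul(66, 15), 60)) = Add(Add(Add(-24, Mul(Add(50, -65), 188)), -4721), Mul(990, 60)) = Add(Add(Add(-24, Mul(-15, 188)), -4721), 59400) = Add(Add(Add(-24, -2820), -4721), 59400) = Add(Add(-2844, -4721), 59400) = Add(-7565, 59400) = 51835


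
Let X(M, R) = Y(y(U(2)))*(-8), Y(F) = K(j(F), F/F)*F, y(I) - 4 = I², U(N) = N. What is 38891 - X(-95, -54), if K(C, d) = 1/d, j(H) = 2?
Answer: 38955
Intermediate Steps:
y(I) = 4 + I²
Y(F) = F (Y(F) = F/((F/F)) = F/1 = 1*F = F)
X(M, R) = -64 (X(M, R) = (4 + 2²)*(-8) = (4 + 4)*(-8) = 8*(-8) = -64)
38891 - X(-95, -54) = 38891 - 1*(-64) = 38891 + 64 = 38955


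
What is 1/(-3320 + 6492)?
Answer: 1/3172 ≈ 0.00031526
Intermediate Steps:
1/(-3320 + 6492) = 1/3172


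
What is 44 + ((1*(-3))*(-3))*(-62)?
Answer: -514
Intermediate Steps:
44 + ((1*(-3))*(-3))*(-62) = 44 - 3*(-3)*(-62) = 44 + 9*(-62) = 44 - 558 = -514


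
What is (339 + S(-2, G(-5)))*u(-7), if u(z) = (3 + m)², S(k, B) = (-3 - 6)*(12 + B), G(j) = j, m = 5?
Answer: 17664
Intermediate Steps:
S(k, B) = -108 - 9*B (S(k, B) = -9*(12 + B) = -108 - 9*B)
u(z) = 64 (u(z) = (3 + 5)² = 8² = 64)
(339 + S(-2, G(-5)))*u(-7) = (339 + (-108 - 9*(-5)))*64 = (339 + (-108 + 45))*64 = (339 - 63)*64 = 276*64 = 17664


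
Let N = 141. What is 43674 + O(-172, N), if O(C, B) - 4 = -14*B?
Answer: 41704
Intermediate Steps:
O(C, B) = 4 - 14*B
43674 + O(-172, N) = 43674 + (4 - 14*141) = 43674 + (4 - 1974) = 43674 - 1970 = 41704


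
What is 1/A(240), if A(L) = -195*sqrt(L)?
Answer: -sqrt(15)/11700 ≈ -0.00033102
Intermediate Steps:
1/A(240) = 1/(-780*sqrt(15)) = -sqrt(15)/11700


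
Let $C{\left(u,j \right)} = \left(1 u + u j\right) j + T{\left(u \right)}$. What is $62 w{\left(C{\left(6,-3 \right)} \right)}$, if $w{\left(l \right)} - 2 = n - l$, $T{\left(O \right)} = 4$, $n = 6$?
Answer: $-1984$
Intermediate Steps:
$C{\left(u,j \right)} = 4 + j \left(u + j u\right)$ ($C{\left(u,j \right)} = \left(1 u + u j\right) j + 4 = \left(u + j u\right) j + 4 = j \left(u + j u\right) + 4 = 4 + j \left(u + j u\right)$)
$w{\left(l \right)} = 8 - l$ ($w{\left(l \right)} = 2 - \left(-6 + l\right) = 8 - l$)
$62 w{\left(C{\left(6,-3 \right)} \right)} = 62 \left(8 - \left(4 - 18 + 6 \left(-3\right)^{2}\right)\right) = 62 \left(8 - \left(4 - 18 + 6 \cdot 9\right)\right) = 62 \left(8 - \left(4 - 18 + 54\right)\right) = 62 \left(8 - 40\right) = 62 \left(-32\right) = -1984$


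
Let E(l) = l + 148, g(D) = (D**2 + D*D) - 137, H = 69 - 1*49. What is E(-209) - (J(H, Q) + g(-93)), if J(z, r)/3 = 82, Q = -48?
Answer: -17468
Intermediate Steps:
H = 20 (H = 69 - 49 = 20)
J(z, r) = 246 (J(z, r) = 3*82 = 246)
g(D) = -137 + 2*D**2 (g(D) = (D**2 + D**2) - 137 = 2*D**2 - 137 = -137 + 2*D**2)
E(l) = 148 + l
E(-209) - (J(H, Q) + g(-93)) = (148 - 209) - (246 + (-137 + 2*(-93)**2)) = -61 - (246 + (-137 + 2*8649)) = -61 - (246 + (-137 + 17298)) = -61 - (246 + 17161) = -61 - 1*17407 = -61 - 17407 = -17468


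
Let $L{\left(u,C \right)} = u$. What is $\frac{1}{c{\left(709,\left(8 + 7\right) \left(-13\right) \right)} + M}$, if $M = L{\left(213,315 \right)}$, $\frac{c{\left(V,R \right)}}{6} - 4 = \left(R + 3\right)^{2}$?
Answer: $\frac{1}{221421} \approx 4.5163 \cdot 10^{-6}$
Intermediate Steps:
$c{\left(V,R \right)} = 24 + 6 \left(3 + R\right)^{2}$ ($c{\left(V,R \right)} = 24 + 6 \left(R + 3\right)^{2} = 24 + 6 \left(3 + R\right)^{2}$)
$M = 213$
$\frac{1}{c{\left(709,\left(8 + 7\right) \left(-13\right) \right)} + M} = \frac{1}{\left(24 + 6 \left(3 + \left(8 + 7\right) \left(-13\right)\right)^{2}\right) + 213} = \frac{1}{\left(24 + 6 \left(3 + 15 \left(-13\right)\right)^{2}\right) + 213} = \frac{1}{\left(24 + 6 \left(3 - 195\right)^{2}\right) + 213} = \frac{1}{\left(24 + 6 \left(-192\right)^{2}\right) + 213} = \frac{1}{\left(24 + 6 \cdot 36864\right) + 213} = \frac{1}{\left(24 + 221184\right) + 213} = \frac{1}{221208 + 213} = \frac{1}{221421}$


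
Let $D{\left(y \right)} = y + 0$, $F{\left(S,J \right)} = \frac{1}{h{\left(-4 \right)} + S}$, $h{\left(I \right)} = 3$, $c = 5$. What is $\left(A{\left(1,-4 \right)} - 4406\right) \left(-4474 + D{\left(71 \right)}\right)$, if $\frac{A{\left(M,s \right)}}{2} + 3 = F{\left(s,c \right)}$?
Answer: $19434842$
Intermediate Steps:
$F{\left(S,J \right)} = \frac{1}{3 + S}$
$D{\left(y \right)} = y$
$A{\left(M,s \right)} = -6 + \frac{2}{3 + s}$
$\left(A{\left(1,-4 \right)} - 4406\right) \left(-4474 + D{\left(71 \right)}\right) = \left(\frac{2 \left(-8 - -12\right)}{3 - 4} - 4406\right) \left(-4474 + 71\right) = \left(\frac{2 \left(-8 + 12\right)}{-1} - 4406\right) \left(-4403\right) = \left(2 \left(-1\right) 4 - 4406\right) \left(-4403\right) = \left(-8 - 4406\right) \left(-4403\right) = \left(-4414\right) \left(-4403\right) = 19434842$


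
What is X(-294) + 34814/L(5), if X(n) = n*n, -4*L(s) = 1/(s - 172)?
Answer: 23342188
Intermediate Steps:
L(s) = -1/(4*(-172 + s)) (L(s) = -1/(4*(s - 172)) = -1/(4*(-172 + s)))
X(n) = n**2
X(-294) + 34814/L(5) = (-294)**2 + 34814/((-1/(-688 + 4*5))) = 86436 + 34814/((-1/(-688 + 20))) = 86436 + 34814/((-1/(-668))) = 86436 + 34814/((-1*(-1/668))) = 86436 + 34814/(1/668) = 86436 + 34814*668 = 86436 + 23255752 = 23342188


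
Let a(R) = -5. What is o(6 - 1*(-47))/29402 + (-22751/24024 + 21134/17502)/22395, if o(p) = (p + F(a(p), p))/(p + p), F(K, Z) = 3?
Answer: 36195672947197/1222800372294981480 ≈ 2.9601e-5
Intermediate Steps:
o(p) = (3 + p)/(2*p) (o(p) = (p + 3)/(p + p) = (3 + p)/((2*p)) = (3 + p)*(1/(2*p)) = (3 + p)/(2*p))
o(6 - 1*(-47))/29402 + (-22751/24024 + 21134/17502)/22395 = ((3 + (6 - 1*(-47)))/(2*(6 - 1*(-47))))/29402 + (-22751/24024 + 21134/17502)/22395 = ((3 + (6 + 47))/(2*(6 + 47)))*(1/29402) + (-22751*1/24024 + 21134*(1/17502))*(1/22395) = ((½)*(3 + 53)/53)*(1/29402) + (-22751/24024 + 10567/8751)*(1/22395) = ((½)*(1/53)*56)*(1/29402) + (18255869/70078008)*(1/22395) = (28/53)*(1/29402) + 18255869/1569396989160 = 14/779153 + 18255869/1569396989160 = 36195672947197/1222800372294981480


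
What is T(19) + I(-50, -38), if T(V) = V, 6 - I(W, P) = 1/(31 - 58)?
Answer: 676/27 ≈ 25.037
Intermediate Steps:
I(W, P) = 163/27 (I(W, P) = 6 - 1/(31 - 58) = 6 - 1/(-27) = 6 - 1*(-1/27) = 6 + 1/27 = 163/27)
T(19) + I(-50, -38) = 19 + 163/27 = 676/27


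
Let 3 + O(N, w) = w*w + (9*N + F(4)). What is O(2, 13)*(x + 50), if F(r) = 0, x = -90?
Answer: -7360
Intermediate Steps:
O(N, w) = -3 + w² + 9*N (O(N, w) = -3 + (w*w + (9*N + 0)) = -3 + (w² + 9*N) = -3 + w² + 9*N)
O(2, 13)*(x + 50) = (-3 + 13² + 9*2)*(-90 + 50) = (-3 + 169 + 18)*(-40) = 184*(-40) = -7360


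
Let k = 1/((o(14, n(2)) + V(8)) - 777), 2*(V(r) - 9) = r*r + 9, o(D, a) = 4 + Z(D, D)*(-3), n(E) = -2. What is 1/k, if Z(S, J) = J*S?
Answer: -2631/2 ≈ -1315.5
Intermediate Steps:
o(D, a) = 4 - 3*D**2 (o(D, a) = 4 + (D*D)*(-3) = 4 + D**2*(-3) = 4 - 3*D**2)
V(r) = 27/2 + r**2/2 (V(r) = 9 + (r*r + 9)/2 = 9 + (r**2 + 9)/2 = 9 + (9 + r**2)/2 = 9 + (9/2 + r**2/2) = 27/2 + r**2/2)
k = -2/2631 (k = 1/(((4 - 3*14**2) + (27/2 + (1/2)*8**2)) - 777) = 1/(((4 - 3*196) + (27/2 + (1/2)*64)) - 777) = 1/(((4 - 588) + (27/2 + 32)) - 777) = 1/((-584 + 91/2) - 777) = 1/(-1077/2 - 777) = 1/(-2631/2) = -2/2631 ≈ -0.00076017)
1/k = 1/(-2/2631) = -2631/2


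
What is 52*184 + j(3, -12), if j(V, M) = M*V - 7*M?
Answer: 9616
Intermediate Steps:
j(V, M) = -7*M + M*V
52*184 + j(3, -12) = 52*184 - 12*(-7 + 3) = 9568 - 12*(-4) = 9568 + 48 = 9616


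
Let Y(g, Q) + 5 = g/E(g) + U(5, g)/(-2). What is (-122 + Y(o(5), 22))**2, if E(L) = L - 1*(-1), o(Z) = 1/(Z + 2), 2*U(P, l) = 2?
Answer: 1038361/64 ≈ 16224.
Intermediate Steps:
U(P, l) = 1 (U(P, l) = (1/2)*2 = 1)
o(Z) = 1/(2 + Z)
E(L) = 1 + L (E(L) = L + 1 = 1 + L)
Y(g, Q) = -11/2 + g/(1 + g) (Y(g, Q) = -5 + (g/(1 + g) + 1/(-2)) = -5 + (g/(1 + g) + 1*(-1/2)) = -5 + (g/(1 + g) - 1/2) = -5 + (-1/2 + g/(1 + g)) = -11/2 + g/(1 + g))
(-122 + Y(o(5), 22))**2 = (-122 + (-11 - 9/(2 + 5))/(2*(1 + 1/(2 + 5))))**2 = (-122 + (-11 - 9/7)/(2*(1 + 1/7)))**2 = (-122 + (-11 - 9*1/7)/(2*(1 + 1/7)))**2 = (-122 + (-11 - 9/7)/(2*(8/7)))**2 = (-122 + (1/2)*(7/8)*(-86/7))**2 = (-122 - 43/8)**2 = (-1019/8)**2 = 1038361/64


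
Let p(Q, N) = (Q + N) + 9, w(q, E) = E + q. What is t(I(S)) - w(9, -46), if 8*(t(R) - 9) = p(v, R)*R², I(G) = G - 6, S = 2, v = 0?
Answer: 56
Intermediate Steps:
I(G) = -6 + G
p(Q, N) = 9 + N + Q (p(Q, N) = (N + Q) + 9 = 9 + N + Q)
t(R) = 9 + R²*(9 + R)/8 (t(R) = 9 + ((9 + R + 0)*R²)/8 = 9 + ((9 + R)*R²)/8 = 9 + (R²*(9 + R))/8 = 9 + R²*(9 + R)/8)
t(I(S)) - w(9, -46) = (9 + (-6 + 2)²*(9 + (-6 + 2))/8) - (-46 + 9) = (9 + (⅛)*(-4)²*(9 - 4)) - 1*(-37) = (9 + (⅛)*16*5) + 37 = (9 + 10) + 37 = 19 + 37 = 56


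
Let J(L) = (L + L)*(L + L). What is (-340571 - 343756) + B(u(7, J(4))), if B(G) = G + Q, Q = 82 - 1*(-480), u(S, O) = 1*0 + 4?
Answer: -683761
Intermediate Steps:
J(L) = 4*L² (J(L) = (2*L)*(2*L) = 4*L²)
u(S, O) = 4 (u(S, O) = 0 + 4 = 4)
Q = 562 (Q = 82 + 480 = 562)
B(G) = 562 + G (B(G) = G + 562 = 562 + G)
(-340571 - 343756) + B(u(7, J(4))) = (-340571 - 343756) + (562 + 4) = -684327 + 566 = -683761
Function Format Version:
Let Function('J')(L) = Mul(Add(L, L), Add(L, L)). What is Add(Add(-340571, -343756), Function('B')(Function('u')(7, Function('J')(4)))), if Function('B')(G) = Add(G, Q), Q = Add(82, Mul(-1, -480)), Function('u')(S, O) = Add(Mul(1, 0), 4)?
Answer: -683761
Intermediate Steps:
Function('J')(L) = Mul(4, Pow(L, 2)) (Function('J')(L) = Mul(Mul(2, L), Mul(2, L)) = Mul(4, Pow(L, 2)))
Function('u')(S, O) = 4 (Function('u')(S, O) = Add(0, 4) = 4)
Q = 562 (Q = Add(82, 480) = 562)
Function('B')(G) = Add(562, G) (Function('B')(G) = Add(G, 562) = Add(562, G))
Add(Add(-340571, -343756), Function('B')(Function('u')(7, Function('J')(4)))) = Add(Add(-340571, -343756), Add(562, 4)) = Add(-684327, 566) = -683761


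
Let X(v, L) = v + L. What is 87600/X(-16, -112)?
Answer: -5475/8 ≈ -684.38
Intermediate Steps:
X(v, L) = L + v
87600/X(-16, -112) = 87600/(-112 - 16) = 87600/(-128) = 87600*(-1/128) = -5475/8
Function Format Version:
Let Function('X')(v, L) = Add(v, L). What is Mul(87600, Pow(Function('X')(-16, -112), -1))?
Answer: Rational(-5475, 8) ≈ -684.38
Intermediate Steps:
Function('X')(v, L) = Add(L, v)
Mul(87600, Pow(Function('X')(-16, -112), -1)) = Mul(87600, Pow(Add(-112, -16), -1)) = Mul(87600, Pow(-128, -1)) = Mul(87600, Rational(-1, 128)) = Rational(-5475, 8)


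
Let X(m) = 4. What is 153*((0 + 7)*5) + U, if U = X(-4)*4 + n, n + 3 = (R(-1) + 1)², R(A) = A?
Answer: 5368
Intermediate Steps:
n = -3 (n = -3 + (-1 + 1)² = -3 + 0² = -3 + 0 = -3)
U = 13 (U = 4*4 - 3 = 16 - 3 = 13)
153*((0 + 7)*5) + U = 153*((0 + 7)*5) + 13 = 153*(7*5) + 13 = 153*35 + 13 = 5355 + 13 = 5368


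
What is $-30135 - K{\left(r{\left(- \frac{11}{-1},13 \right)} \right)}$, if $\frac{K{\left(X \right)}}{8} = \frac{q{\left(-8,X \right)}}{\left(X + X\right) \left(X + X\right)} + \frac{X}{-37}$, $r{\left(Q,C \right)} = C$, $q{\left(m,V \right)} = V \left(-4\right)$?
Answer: $- \frac{14493287}{481} \approx -30132.0$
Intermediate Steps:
$q{\left(m,V \right)} = - 4 V$
$K{\left(X \right)} = - \frac{8}{X} - \frac{8 X}{37}$ ($K{\left(X \right)} = 8 \left(\frac{\left(-4\right) X}{\left(X + X\right) \left(X + X\right)} + \frac{X}{-37}\right) = 8 \left(\frac{\left(-4\right) X}{2 X 2 X} + X \left(- \frac{1}{37}\right)\right) = 8 \left(\frac{\left(-4\right) X}{4 X^{2}} - \frac{X}{37}\right) = 8 \left(- 4 X \frac{1}{4 X^{2}} - \frac{X}{37}\right) = 8 \left(- \frac{1}{X} - \frac{X}{37}\right) = - \frac{8}{X} - \frac{8 X}{37}$)
$-30135 - K{\left(r{\left(- \frac{11}{-1},13 \right)} \right)} = -30135 - \left(- \frac{8}{13} - \frac{104}{37}\right) = -30135 - - \frac{1648}{481} = -30135 + \frac{1648}{481} = - \frac{14493287}{481}$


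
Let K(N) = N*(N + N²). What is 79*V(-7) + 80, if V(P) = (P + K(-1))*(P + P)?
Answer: 7822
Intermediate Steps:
V(P) = 2*P² (V(P) = (P + (-1)²*(1 - 1))*(P + P) = (P + 1*0)*(2*P) = (P + 0)*(2*P) = P*(2*P) = 2*P²)
79*V(-7) + 80 = 79*(2*(-7)²) + 80 = 79*(2*49) + 80 = 79*98 + 80 = 7742 + 80 = 7822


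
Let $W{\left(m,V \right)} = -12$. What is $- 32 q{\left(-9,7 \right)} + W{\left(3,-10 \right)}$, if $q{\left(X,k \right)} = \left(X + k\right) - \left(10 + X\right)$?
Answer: $84$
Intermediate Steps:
$q{\left(X,k \right)} = -10 + k$ ($q{\left(X,k \right)} = \left(X + k\right) - \left(10 + X\right) = -10 + k$)
$- 32 q{\left(-9,7 \right)} + W{\left(3,-10 \right)} = - 32 \left(-10 + 7\right) - 12 = \left(-32\right) \left(-3\right) - 12 = 96 - 12 = 84$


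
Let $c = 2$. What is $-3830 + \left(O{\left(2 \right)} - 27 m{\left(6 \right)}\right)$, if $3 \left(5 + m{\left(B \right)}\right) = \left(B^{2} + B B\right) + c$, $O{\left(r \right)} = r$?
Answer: $-4359$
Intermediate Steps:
$m{\left(B \right)} = - \frac{13}{3} + \frac{2 B^{2}}{3}$ ($m{\left(B \right)} = -5 + \frac{\left(B^{2} + B B\right) + 2}{3} = -5 + \frac{\left(B^{2} + B^{2}\right) + 2}{3} = -5 + \frac{2 B^{2} + 2}{3} = -5 + \frac{2 + 2 B^{2}}{3} = -5 + \left(\frac{2}{3} + \frac{2 B^{2}}{3}\right) = - \frac{13}{3} + \frac{2 B^{2}}{3}$)
$-3830 + \left(O{\left(2 \right)} - 27 m{\left(6 \right)}\right) = -3830 + \left(2 - 27 \left(- \frac{13}{3} + \frac{2 \cdot 6^{2}}{3}\right)\right) = -3830 + \left(2 - 27 \left(- \frac{13}{3} + \frac{2}{3} \cdot 36\right)\right) = -3830 + \left(2 - 27 \left(- \frac{13}{3} + 24\right)\right) = -3830 + \left(2 - 531\right) = -3830 - 529 = -4359$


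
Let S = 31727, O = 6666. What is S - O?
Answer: 25061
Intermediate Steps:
S - O = 31727 - 1*6666 = 31727 - 6666 = 25061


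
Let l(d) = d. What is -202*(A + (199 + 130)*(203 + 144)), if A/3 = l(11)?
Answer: -23067592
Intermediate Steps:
A = 33 (A = 3*11 = 33)
-202*(A + (199 + 130)*(203 + 144)) = -202*(33 + (199 + 130)*(203 + 144)) = -202*(33 + 329*347) = -202*(33 + 114163) = -202*114196 = -23067592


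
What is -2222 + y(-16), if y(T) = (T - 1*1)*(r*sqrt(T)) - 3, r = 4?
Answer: -2225 - 272*I ≈ -2225.0 - 272.0*I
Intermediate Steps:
y(T) = -3 + 4*sqrt(T)*(-1 + T) (y(T) = (T - 1*1)*(4*sqrt(T)) - 3 = (T - 1)*(4*sqrt(T)) - 3 = (-1 + T)*(4*sqrt(T)) - 3 = 4*sqrt(T)*(-1 + T) - 3 = -3 + 4*sqrt(T)*(-1 + T))
-2222 + y(-16) = -2222 + (-3 - 16*I + 4*(-16)**(3/2)) = -2222 + (-3 - 16*I + 4*(-64*I)) = -2222 + (-3 - 16*I - 256*I) = -2222 + (-3 - 272*I) = -2225 - 272*I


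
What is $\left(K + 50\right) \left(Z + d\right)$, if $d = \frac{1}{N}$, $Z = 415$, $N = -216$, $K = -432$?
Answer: $- \frac{17121049}{108} \approx -1.5853 \cdot 10^{5}$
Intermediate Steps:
$d = - \frac{1}{216}$ ($d = \frac{1}{-216} = - \frac{1}{216} \approx -0.0046296$)
$\left(K + 50\right) \left(Z + d\right) = \left(-432 + 50\right) \left(415 - \frac{1}{216}\right) = \left(-382\right) \frac{89639}{216} = - \frac{17121049}{108}$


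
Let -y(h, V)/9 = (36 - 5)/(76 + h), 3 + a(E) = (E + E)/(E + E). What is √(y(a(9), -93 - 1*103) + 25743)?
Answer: √140948022/74 ≈ 160.43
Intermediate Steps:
a(E) = -2 (a(E) = -3 + (E + E)/(E + E) = -3 + (2*E)/((2*E)) = -3 + (2*E)*(1/(2*E)) = -3 + 1 = -2)
y(h, V) = -279/(76 + h) (y(h, V) = -9*(36 - 5)/(76 + h) = -279/(76 + h))
√(y(a(9), -93 - 1*103) + 25743) = √(-279/(76 - 2) + 25743) = √(-279/74 + 25743) = √(1904703/74) = √140948022/74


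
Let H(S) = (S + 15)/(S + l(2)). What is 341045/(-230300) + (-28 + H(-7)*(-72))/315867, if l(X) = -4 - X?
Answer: -280074873919/189134842260 ≈ -1.4808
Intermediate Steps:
H(S) = (15 + S)/(-6 + S) (H(S) = (S + 15)/(S + (-4 - 1*2)) = (15 + S)/(S + (-4 - 2)) = (15 + S)/(S - 6) = (15 + S)/(-6 + S))
341045/(-230300) + (-28 + H(-7)*(-72))/315867 = 341045/(-230300) + (-28 + ((15 - 7)/(-6 - 7))*(-72))/315867 = 341045*(-1/230300) + (-28 + (8/(-13))*(-72))*(1/315867) = -68209/46060 + (-28 - 1/13*8*(-72))*(1/315867) = -68209/46060 + (-28 - 8/13*(-72))*(1/315867) = -68209/46060 + (-28 + 576/13)*(1/315867) = -68209/46060 + (212/13)*(1/315867) = -68209/46060 + 212/4106271 = -280074873919/189134842260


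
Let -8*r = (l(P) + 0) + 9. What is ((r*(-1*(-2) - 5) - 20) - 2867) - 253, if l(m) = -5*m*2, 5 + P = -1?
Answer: -24913/8 ≈ -3114.1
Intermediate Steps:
P = -6 (P = -5 - 1 = -6)
l(m) = -10*m
r = -69/8 (r = -((-10*(-6) + 0) + 9)/8 = -((60 + 0) + 9)/8 = -(60 + 9)/8 = -⅛*69 = -69/8 ≈ -8.6250)
((r*(-1*(-2) - 5) - 20) - 2867) - 253 = ((-69*(-1*(-2) - 5)/8 - 20) - 2867) - 253 = ((-69*(2 - 5)/8 - 20) - 2867) - 253 = ((-69/8*(-3) - 20) - 2867) - 253 = ((207/8 - 20) - 2867) - 253 = (47/8 - 2867) - 253 = -22889/8 - 253 = -24913/8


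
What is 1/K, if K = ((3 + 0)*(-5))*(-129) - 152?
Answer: 1/1783 ≈ 0.00056085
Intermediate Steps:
K = 1783 (K = (3*(-5))*(-129) - 152 = -15*(-129) - 152 = 1935 - 152 = 1783)
1/K = 1/1783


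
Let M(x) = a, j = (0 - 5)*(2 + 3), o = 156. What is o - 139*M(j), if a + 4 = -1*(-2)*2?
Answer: 156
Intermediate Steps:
j = -25 (j = -5*5 = -25)
a = 0 (a = -4 - 1*(-2)*2 = -4 + 2*2 = -4 + 4 = 0)
M(x) = 0
o - 139*M(j) = 156 - 139*0 = 156 + 0 = 156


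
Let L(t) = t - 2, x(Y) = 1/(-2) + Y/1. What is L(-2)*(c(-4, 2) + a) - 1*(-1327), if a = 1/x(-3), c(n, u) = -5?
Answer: 9437/7 ≈ 1348.1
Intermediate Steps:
x(Y) = -1/2 + Y (x(Y) = 1*(-1/2) + Y*1 = -1/2 + Y)
a = -2/7 (a = 1/(-1/2 - 3) = 1/(-7/2) = -2/7 ≈ -0.28571)
L(t) = -2 + t
L(-2)*(c(-4, 2) + a) - 1*(-1327) = (-2 - 2)*(-5 - 2/7) - 1*(-1327) = -4*(-37/7) + 1327 = 148/7 + 1327 = 9437/7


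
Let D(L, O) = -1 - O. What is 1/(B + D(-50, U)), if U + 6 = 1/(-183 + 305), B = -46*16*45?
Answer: -122/4040031 ≈ -3.0198e-5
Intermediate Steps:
B = -33120 (B = -736*45 = -33120)
U = -731/122 (U = -6 + 1/(-183 + 305) = -6 + 1/122 = -731/122 ≈ -5.9918)
1/(B + D(-50, U)) = 1/(-33120 + (-1 - 1*(-731/122))) = 1/(-33120 + (-1 + 731/122)) = 1/(-33120 + 609/122) = 1/(-4040031/122) = -122/4040031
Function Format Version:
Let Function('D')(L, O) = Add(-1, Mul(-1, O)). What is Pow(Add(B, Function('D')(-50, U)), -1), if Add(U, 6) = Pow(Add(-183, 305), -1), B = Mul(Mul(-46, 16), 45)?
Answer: Rational(-122, 4040031) ≈ -3.0198e-5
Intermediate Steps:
B = -33120 (B = Mul(-736, 45) = -33120)
U = Rational(-731, 122) (U = Add(-6, Pow(Add(-183, 305), -1)) = Add(-6, Pow(122, -1)) = Add(-6, Rational(1, 122)) = Rational(-731, 122) ≈ -5.9918)
Pow(Add(B, Function('D')(-50, U)), -1) = Pow(Add(-33120, Add(-1, Mul(-1, Rational(-731, 122)))), -1) = Pow(Add(-33120, Add(-1, Rational(731, 122))), -1) = Pow(Add(-33120, Rational(609, 122)), -1) = Pow(Rational(-4040031, 122), -1) = Rational(-122, 4040031)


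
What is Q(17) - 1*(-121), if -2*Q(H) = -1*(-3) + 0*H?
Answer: 239/2 ≈ 119.50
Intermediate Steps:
Q(H) = -3/2 (Q(H) = -(-1*(-3) + 0*H)/2 = -(3 + 0)/2 = -½*3 = -3/2)
Q(17) - 1*(-121) = -3/2 - 1*(-121) = -3/2 + 121 = 239/2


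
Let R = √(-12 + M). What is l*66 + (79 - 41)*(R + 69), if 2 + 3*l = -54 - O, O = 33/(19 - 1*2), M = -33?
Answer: 22904/17 + 114*I*√5 ≈ 1347.3 + 254.91*I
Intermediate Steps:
O = 33/17 (O = 33/(19 - 2) = 33/17 ≈ 1.9412)
l = -985/51 (l = -⅔ + (-54 - 1*33/17)/3 = -⅔ + (-54 - 33/17)/3 = -⅔ + (⅓)*(-951/17) = -⅔ - 317/17 = -985/51 ≈ -19.314)
R = 3*I*√5 (R = √(-12 - 33) = √(-45) = 3*I*√5 ≈ 6.7082*I)
l*66 + (79 - 41)*(R + 69) = -985/51*66 + (79 - 41)*(3*I*√5 + 69) = -21670/17 + 38*(69 + 3*I*√5) = -21670/17 + (2622 + 114*I*√5) = 22904/17 + 114*I*√5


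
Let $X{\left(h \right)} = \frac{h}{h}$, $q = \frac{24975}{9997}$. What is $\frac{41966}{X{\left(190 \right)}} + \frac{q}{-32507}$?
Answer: $\frac{13637795028739}{324972479} \approx 41966.0$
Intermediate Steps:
$q = \frac{24975}{9997}$ ($q = 24975 \cdot \frac{1}{9997} = \frac{24975}{9997} \approx 2.4982$)
$X{\left(h \right)} = 1$
$\frac{41966}{X{\left(190 \right)}} + \frac{q}{-32507} = \frac{41966}{1} + \frac{24975}{9997 \left(-32507\right)} = 41966 \cdot 1 + \frac{24975}{9997} \left(- \frac{1}{32507}\right) = 41966 - \frac{24975}{324972479} = \frac{13637795028739}{324972479}$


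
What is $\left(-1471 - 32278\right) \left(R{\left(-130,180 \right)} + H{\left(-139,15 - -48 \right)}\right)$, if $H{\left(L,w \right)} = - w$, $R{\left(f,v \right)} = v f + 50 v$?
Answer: $488111787$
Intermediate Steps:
$R{\left(f,v \right)} = 50 v + f v$ ($R{\left(f,v \right)} = f v + 50 v = 50 v + f v$)
$\left(-1471 - 32278\right) \left(R{\left(-130,180 \right)} + H{\left(-139,15 - -48 \right)}\right) = \left(-1471 - 32278\right) \left(180 \left(50 - 130\right) - \left(15 - -48\right)\right) = - 33749 \left(180 \left(-80\right) - \left(15 + 48\right)\right) = - 33749 \left(-14400 - 63\right) = \left(-33749\right) \left(-14463\right) = 488111787$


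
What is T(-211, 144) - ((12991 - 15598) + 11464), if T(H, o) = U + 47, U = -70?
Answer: -8880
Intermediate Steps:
T(H, o) = -23 (T(H, o) = -70 + 47 = -23)
T(-211, 144) - ((12991 - 15598) + 11464) = -23 - ((12991 - 15598) + 11464) = -23 - (-2607 + 11464) = -23 - 1*8857 = -23 - 8857 = -8880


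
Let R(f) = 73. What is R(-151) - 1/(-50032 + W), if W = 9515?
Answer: 2957742/40517 ≈ 73.000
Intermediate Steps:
R(-151) - 1/(-50032 + W) = 73 - 1/(-50032 + 9515) = 73 - 1/(-40517) = 73 - 1*(-1/40517) = 73 + 1/40517 = 2957742/40517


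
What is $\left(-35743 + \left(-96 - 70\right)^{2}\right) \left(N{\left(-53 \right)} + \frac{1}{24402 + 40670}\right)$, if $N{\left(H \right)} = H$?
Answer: $\frac{28235448405}{65072} \approx 4.3391 \cdot 10^{5}$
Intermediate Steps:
$\left(-35743 + \left(-96 - 70\right)^{2}\right) \left(N{\left(-53 \right)} + \frac{1}{24402 + 40670}\right) = \left(-35743 + \left(-96 - 70\right)^{2}\right) \left(-53 + \frac{1}{24402 + 40670}\right) = \left(-35743 + \left(-166\right)^{2}\right) \left(-53 + \frac{1}{65072}\right) = \left(-35743 + 27556\right) \left(-53 + \frac{1}{65072}\right) = \left(-8187\right) \left(- \frac{3448815}{65072}\right) = \frac{28235448405}{65072}$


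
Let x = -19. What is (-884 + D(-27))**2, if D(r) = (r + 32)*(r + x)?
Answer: 1240996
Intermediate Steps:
D(r) = (-19 + r)*(32 + r) (D(r) = (r + 32)*(r - 19) = (32 + r)*(-19 + r) = (-19 + r)*(32 + r))
(-884 + D(-27))**2 = (-884 + (-608 + (-27)**2 + 13*(-27)))**2 = (-884 + (-608 + 729 - 351))**2 = (-884 - 230)**2 = (-1114)**2 = 1240996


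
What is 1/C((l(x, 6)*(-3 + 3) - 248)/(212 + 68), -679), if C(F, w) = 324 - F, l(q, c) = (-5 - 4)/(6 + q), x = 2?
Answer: 35/11371 ≈ 0.0030780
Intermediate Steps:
l(q, c) = -9/(6 + q)
1/C((l(x, 6)*(-3 + 3) - 248)/(212 + 68), -679) = 1/(324 - ((-9/(6 + 2))*(-3 + 3) - 248)/(212 + 68)) = 1/(324 - (-9/8*0 - 248)/280) = 1/(324 - (0 - 248)/280) = 1/(324 - (-248)/280) = 1/(324 - 1*(-31/35)) = 1/(324 + 31/35) = 1/(11371/35) = 35/11371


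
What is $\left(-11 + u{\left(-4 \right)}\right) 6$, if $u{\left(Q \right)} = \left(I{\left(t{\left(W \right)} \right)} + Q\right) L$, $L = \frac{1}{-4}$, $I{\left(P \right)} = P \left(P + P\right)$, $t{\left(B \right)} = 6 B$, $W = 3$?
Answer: $-1032$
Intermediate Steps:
$I{\left(P \right)} = 2 P^{2}$ ($I{\left(P \right)} = P 2 P = 2 P^{2}$)
$L = - \frac{1}{4} \approx -0.25$
$u{\left(Q \right)} = -162 - \frac{Q}{4}$ ($u{\left(Q \right)} = \left(2 \left(6 \cdot 3\right)^{2} + Q\right) \left(- \frac{1}{4}\right) = \left(2 \cdot 18^{2} + Q\right) \left(- \frac{1}{4}\right) = \left(2 \cdot 324 + Q\right) \left(- \frac{1}{4}\right) = \left(648 + Q\right) \left(- \frac{1}{4}\right) = -162 - \frac{Q}{4}$)
$\left(-11 + u{\left(-4 \right)}\right) 6 = \left(-11 - 161\right) 6 = \left(-172\right) 6 = -1032$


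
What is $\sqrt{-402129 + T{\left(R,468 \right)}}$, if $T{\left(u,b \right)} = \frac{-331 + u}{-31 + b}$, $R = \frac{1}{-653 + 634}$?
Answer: $\frac{i \sqrt{76794317671}}{437} \approx 634.14 i$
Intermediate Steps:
$R = - \frac{1}{19}$ ($R = \frac{1}{-19} = - \frac{1}{19} \approx -0.052632$)
$T{\left(u,b \right)} = \frac{-331 + u}{-31 + b}$
$\sqrt{-402129 + T{\left(R,468 \right)}} = \sqrt{-402129 + \frac{-331 - \frac{1}{19}}{-31 + 468}} = \sqrt{-402129 + \frac{1}{437} \left(- \frac{6290}{19}\right)} = \sqrt{-402129 - \frac{6290}{8303}} = \sqrt{- \frac{3338883377}{8303}} = \frac{i \sqrt{76794317671}}{437}$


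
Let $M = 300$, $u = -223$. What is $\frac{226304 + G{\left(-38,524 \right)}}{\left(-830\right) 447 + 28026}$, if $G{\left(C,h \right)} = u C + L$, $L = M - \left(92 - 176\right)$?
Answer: $- \frac{117581}{171492} \approx -0.68564$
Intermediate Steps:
$L = 384$ ($L = 300 - \left(92 - 176\right) = 300 - -84 = 300 + 84 = 384$)
$G{\left(C,h \right)} = 384 - 223 C$ ($G{\left(C,h \right)} = - 223 C + 384 = 384 - 223 C$)
$\frac{226304 + G{\left(-38,524 \right)}}{\left(-830\right) 447 + 28026} = \frac{226304 + \left(384 - -8474\right)}{\left(-830\right) 447 + 28026} = \frac{226304 + \left(384 + 8474\right)}{-371010 + 28026} = \frac{226304 + 8858}{-342984} = 235162 \left(- \frac{1}{342984}\right) = - \frac{117581}{171492}$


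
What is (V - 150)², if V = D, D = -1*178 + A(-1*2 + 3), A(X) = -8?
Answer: 112896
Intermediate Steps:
D = -186 (D = -1*178 - 8 = -178 - 8 = -186)
V = -186
(V - 150)² = (-186 - 150)² = (-336)² = 112896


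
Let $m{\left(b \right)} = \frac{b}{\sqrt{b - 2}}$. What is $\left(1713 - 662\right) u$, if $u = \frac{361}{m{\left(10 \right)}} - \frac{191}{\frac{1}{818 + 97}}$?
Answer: $-183678015 + \frac{379411 \sqrt{2}}{5} \approx -1.8357 \cdot 10^{8}$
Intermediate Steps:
$m{\left(b \right)} = \frac{b}{\sqrt{-2 + b}}$
$u = -174765 + \frac{361 \sqrt{2}}{5}$ ($u = \frac{361}{10 \frac{1}{\sqrt{-2 + 10}}} - \frac{191}{\frac{1}{818 + 97}} = \frac{361}{10 \frac{1}{\sqrt{8}}} - \frac{191}{\frac{1}{915}} = \frac{361}{10 \frac{\sqrt{2}}{4}} - 191 \frac{1}{\frac{1}{915}} = \frac{361}{\frac{5}{2} \sqrt{2}} - 174765 = 361 \frac{\sqrt{2}}{5} - 174765 = \frac{361 \sqrt{2}}{5} - 174765 = -174765 + \frac{361 \sqrt{2}}{5} \approx -1.7466 \cdot 10^{5}$)
$\left(1713 - 662\right) u = \left(1713 - 662\right) \left(-174765 + \frac{361 \sqrt{2}}{5}\right) = 1051 \left(-174765 + \frac{361 \sqrt{2}}{5}\right) = -183678015 + \frac{379411 \sqrt{2}}{5}$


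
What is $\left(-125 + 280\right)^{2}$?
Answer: $24025$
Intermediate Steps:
$\left(-125 + 280\right)^{2} = 155^{2} = 24025$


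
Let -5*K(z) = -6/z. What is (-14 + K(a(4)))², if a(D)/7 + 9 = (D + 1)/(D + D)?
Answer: 1080962884/5499025 ≈ 196.57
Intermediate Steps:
a(D) = -63 + 7*(1 + D)/(2*D) (a(D) = -63 + 7*((D + 1)/(D + D)) = -63 + 7*((1 + D)/((2*D))) = -63 + 7*((1 + D)*(1/(2*D))) = -63 + 7*((1 + D)/(2*D)) = -63 + 7*(1 + D)/(2*D))
K(z) = 6/(5*z) (K(z) = -(-6)/(5*z) = 6/(5*z))
(-14 + K(a(4)))² = (-14 + 6/(5*(((7/2)*(1 - 17*4)/4))))² = (-14 + 6/(5*(((7/2)*(¼)*(1 - 68)))))² = (-14 + 6/(5*(((7/2)*(¼)*(-67)))))² = (-14 + 6/(5*(-469/8)))² = (-14 + (6/5)*(-8/469))² = (-14 - 48/2345)² = (-32878/2345)² = 1080962884/5499025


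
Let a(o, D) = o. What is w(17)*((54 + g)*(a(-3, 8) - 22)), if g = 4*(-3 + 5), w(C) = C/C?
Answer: -1550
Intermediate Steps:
w(C) = 1
g = 8 (g = 4*2 = 8)
w(17)*((54 + g)*(a(-3, 8) - 22)) = 1*((54 + 8)*(-3 - 22)) = 1*(62*(-25)) = 1*(-1550) = -1550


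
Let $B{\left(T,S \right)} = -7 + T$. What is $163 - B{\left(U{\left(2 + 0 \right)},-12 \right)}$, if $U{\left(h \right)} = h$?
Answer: $168$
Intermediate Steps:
$163 - B{\left(U{\left(2 + 0 \right)},-12 \right)} = 163 - \left(-7 + \left(2 + 0\right)\right) = 163 - \left(-7 + 2\right) = 163 - -5 = 163 + 5 = 168$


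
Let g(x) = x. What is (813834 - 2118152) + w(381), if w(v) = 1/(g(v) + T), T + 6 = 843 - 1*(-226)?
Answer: -1883435191/1444 ≈ -1.3043e+6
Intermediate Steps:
T = 1063 (T = -6 + (843 - 1*(-226)) = -6 + (843 + 226) = -6 + 1069 = 1063)
w(v) = 1/(1063 + v) (w(v) = 1/(v + 1063) = 1/(1063 + v))
(813834 - 2118152) + w(381) = (813834 - 2118152) + 1/(1063 + 381) = -1304318 + 1/1444 = -1883435191/1444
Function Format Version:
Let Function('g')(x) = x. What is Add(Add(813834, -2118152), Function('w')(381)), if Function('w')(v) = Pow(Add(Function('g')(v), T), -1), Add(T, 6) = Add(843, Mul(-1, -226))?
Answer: Rational(-1883435191, 1444) ≈ -1.3043e+6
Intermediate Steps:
T = 1063 (T = Add(-6, Add(843, Mul(-1, -226))) = Add(-6, Add(843, 226)) = Add(-6, 1069) = 1063)
Function('w')(v) = Pow(Add(1063, v), -1) (Function('w')(v) = Pow(Add(v, 1063), -1) = Pow(Add(1063, v), -1))
Add(Add(813834, -2118152), Function('w')(381)) = Add(Add(813834, -2118152), Pow(Add(1063, 381), -1)) = Add(-1304318, Pow(1444, -1)) = Add(-1304318, Rational(1, 1444)) = Rational(-1883435191, 1444)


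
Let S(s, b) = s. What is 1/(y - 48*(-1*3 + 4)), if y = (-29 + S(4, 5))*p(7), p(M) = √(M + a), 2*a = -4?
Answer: 48/821 - 25*√5/821 ≈ -0.0096245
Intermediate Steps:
a = -2 (a = (½)*(-4) = -2)
p(M) = √(-2 + M) (p(M) = √(M - 2) = √(-2 + M))
y = -25*√5 (y = (-29 + 4)*√(-2 + 7) = -25*√5 ≈ -55.902)
1/(y - 48*(-1*3 + 4)) = 1/(-25*√5 - 48*(-1*3 + 4)) = 1/(-25*√5 - 48*(-3 + 4)) = 1/(-25*√5 - 48*1) = 1/(-25*√5 - 48) = 1/(-48 - 25*√5)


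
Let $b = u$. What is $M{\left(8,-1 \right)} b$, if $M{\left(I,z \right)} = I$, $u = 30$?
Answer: $240$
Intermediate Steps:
$b = 30$
$M{\left(8,-1 \right)} b = 8 \cdot 30 = 240$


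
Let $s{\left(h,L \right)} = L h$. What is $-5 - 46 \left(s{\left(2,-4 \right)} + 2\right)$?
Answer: $271$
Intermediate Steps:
$-5 - 46 \left(s{\left(2,-4 \right)} + 2\right) = -5 - 46 \left(\left(-4\right) 2 + 2\right) = -5 - 46 \left(-8 + 2\right) = -5 - -276 = -5 + 276 = 271$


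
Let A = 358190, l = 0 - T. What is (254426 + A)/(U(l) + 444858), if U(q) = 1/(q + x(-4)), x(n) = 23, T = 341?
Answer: 194811888/141464843 ≈ 1.3771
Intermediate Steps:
l = -341 (l = 0 - 1*341 = 0 - 341 = -341)
U(q) = 1/(23 + q) (U(q) = 1/(q + 23) = 1/(23 + q))
(254426 + A)/(U(l) + 444858) = (254426 + 358190)/(1/(23 - 341) + 444858) = 612616/(1/(-318) + 444858) = 612616/(-1/318 + 444858) = 612616/(141464843/318) = 612616*(318/141464843) = 194811888/141464843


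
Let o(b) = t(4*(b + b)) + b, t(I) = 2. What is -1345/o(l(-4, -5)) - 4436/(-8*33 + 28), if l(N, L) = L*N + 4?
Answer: -50521/1534 ≈ -32.934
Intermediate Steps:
l(N, L) = 4 + L*N
o(b) = 2 + b
-1345/o(l(-4, -5)) - 4436/(-8*33 + 28) = -1345/(2 + (4 - 5*(-4))) - 4436/(-8*33 + 28) = -1345/(2 + (4 + 20)) - 4436/(-264 + 28) = -1345/(2 + 24) - 4436/(-236) = -1345/26 - 4436*(-1/236) = -1345*1/26 + 1109/59 = -1345/26 + 1109/59 = -50521/1534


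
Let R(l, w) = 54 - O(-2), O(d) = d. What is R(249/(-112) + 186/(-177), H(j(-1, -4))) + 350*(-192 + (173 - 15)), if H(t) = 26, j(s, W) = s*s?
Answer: -11844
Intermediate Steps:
j(s, W) = s²
R(l, w) = 56 (R(l, w) = 54 - 1*(-2) = 54 + 2 = 56)
R(249/(-112) + 186/(-177), H(j(-1, -4))) + 350*(-192 + (173 - 15)) = 56 + 350*(-192 + (173 - 15)) = 56 + 350*(-192 + 158) = 56 + 350*(-34) = 56 - 11900 = -11844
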